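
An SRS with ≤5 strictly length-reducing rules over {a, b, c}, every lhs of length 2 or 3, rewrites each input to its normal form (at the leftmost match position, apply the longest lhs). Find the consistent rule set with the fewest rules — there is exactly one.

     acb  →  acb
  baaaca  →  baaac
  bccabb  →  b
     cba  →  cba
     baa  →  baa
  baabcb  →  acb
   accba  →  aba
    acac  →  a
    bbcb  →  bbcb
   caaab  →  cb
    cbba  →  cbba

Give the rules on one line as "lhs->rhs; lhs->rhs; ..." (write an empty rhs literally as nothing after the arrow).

  | acb
  | baaaca => baaac
  | bccabb => aabb => ccb => b
  | cba

aab->cc; bcc->a; ca->c; cc->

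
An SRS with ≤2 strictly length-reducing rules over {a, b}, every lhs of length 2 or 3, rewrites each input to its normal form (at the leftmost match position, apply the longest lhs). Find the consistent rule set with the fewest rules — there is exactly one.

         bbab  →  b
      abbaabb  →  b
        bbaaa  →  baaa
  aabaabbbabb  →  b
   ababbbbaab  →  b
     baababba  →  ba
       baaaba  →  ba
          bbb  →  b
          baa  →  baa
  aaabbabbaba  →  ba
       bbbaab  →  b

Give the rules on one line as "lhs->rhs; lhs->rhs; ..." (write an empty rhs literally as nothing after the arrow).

  | bbab => bab => bb => b
  | abbaabb => bbaabb => baabb => babb => bbb => bb => b
  | bbaaa => baaa
  | aabaabbbabb => abaabbbabb => baabbbabb => babbbabb => bbbbabb => bbbabb => bbabb => babb => bbb => bb => b

ab->b; bb->b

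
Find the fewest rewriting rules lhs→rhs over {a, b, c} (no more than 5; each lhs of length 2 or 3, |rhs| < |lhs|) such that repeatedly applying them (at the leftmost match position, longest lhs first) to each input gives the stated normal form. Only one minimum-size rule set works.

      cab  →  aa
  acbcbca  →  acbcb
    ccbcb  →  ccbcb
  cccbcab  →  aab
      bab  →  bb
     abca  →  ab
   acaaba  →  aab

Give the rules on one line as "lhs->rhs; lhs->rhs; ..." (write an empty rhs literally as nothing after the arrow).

ba->b; ca->; cab->aa; ccc->aa

  | cab => aa
  | acbcbca => acbcb
  | ccbcb
  | cccbcab => aabcab => aabaa => aaba => aab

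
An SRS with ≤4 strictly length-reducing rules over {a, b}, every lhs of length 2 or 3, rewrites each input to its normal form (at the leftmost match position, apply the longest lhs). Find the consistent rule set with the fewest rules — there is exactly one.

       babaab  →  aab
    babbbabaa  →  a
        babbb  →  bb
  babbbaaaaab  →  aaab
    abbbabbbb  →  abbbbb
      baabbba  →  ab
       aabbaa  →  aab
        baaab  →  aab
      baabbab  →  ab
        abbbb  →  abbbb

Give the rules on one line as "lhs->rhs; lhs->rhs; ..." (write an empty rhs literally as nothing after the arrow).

aba->ab; ba->a; baa->a; bab->

  | babaab => aab
  | babbbabaa => bbabaa => baa => a
  | babbb => bb
  | babbbaaaaab => bbaaaaab => baaaab => aaab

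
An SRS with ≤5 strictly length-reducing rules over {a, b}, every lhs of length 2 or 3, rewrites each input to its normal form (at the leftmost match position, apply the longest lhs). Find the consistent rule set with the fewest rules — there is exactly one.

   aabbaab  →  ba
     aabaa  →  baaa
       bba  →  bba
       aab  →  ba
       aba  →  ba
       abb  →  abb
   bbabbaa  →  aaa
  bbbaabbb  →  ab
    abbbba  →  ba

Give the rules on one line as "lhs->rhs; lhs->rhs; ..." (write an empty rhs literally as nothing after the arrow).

  | aabbaab => babaab => aaab => aba => ba
  | aabaa => baaa
  | bba
  | aab => ba

aab->ba; aba->ba; bab->a; bbb->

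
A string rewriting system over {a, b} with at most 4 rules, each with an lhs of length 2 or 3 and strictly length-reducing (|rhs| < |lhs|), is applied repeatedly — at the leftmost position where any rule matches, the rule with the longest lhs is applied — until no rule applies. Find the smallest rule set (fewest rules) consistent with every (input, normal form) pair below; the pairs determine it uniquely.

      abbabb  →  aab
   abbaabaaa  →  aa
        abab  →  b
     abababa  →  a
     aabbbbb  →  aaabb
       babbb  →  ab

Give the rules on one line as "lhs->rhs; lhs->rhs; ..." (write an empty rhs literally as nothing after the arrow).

  | abbabb => abbbb => aab
  | abbaabaaa => abaabaaa => abaaa => aa
  | abab => b
  | abababa => baba => bba => ba => a

aba->; ba->a; bab->bb; bbb->a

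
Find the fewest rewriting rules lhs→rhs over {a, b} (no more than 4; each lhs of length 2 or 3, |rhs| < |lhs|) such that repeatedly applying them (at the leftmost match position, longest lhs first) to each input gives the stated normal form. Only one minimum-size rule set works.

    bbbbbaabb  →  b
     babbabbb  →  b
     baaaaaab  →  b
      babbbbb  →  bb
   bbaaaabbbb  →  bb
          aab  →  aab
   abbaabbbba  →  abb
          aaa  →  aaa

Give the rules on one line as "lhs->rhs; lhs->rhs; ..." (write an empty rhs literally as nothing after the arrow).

  | bbbbbaabb => babbaabb => bbaabb => bbabb => bbb => ba => b
  | babbabbb => bbabbb => bbbb => bab => b
  | baaaaaab => baaaaab => baaaab => baaab => baab => bab => b
  | babbbbb => bbbbb => babb => bb

ba->b; bab->b; bbb->ba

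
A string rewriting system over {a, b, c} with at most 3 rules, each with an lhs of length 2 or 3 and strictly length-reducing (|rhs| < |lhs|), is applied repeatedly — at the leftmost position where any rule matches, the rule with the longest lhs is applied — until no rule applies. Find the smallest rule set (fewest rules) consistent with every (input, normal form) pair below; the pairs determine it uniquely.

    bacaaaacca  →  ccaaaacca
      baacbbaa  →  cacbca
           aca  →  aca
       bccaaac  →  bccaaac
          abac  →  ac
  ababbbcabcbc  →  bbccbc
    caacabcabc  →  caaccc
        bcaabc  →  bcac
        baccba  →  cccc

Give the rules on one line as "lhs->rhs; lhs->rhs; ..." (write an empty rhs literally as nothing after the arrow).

ab->; ba->c

  | bacaaaacca => ccaaaacca
  | baacbbaa => cacbbaa => cacbca
  | aca
  | bccaaac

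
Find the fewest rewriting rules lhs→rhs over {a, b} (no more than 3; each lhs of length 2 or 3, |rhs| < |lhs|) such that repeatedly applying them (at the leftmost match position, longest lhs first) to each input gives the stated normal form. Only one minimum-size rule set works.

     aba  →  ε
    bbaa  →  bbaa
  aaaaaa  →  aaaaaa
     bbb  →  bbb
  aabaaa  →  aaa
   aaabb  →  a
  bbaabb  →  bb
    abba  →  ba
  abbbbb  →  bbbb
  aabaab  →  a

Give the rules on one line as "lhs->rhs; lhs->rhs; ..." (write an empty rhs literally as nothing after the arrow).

ab->; aba->

  | aba => ε
  | bbaa
  | aaaaaa
  | bbb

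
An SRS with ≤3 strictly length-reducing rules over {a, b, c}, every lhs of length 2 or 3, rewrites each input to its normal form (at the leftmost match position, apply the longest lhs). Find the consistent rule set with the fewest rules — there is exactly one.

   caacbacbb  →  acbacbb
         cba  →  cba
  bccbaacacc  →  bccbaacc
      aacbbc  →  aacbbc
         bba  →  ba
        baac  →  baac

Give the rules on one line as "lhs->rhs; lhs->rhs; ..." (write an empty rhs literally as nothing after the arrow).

bba->ba; ca->

  | caacbacbb => acbacbb
  | cba
  | bccbaacacc => bccbaacc
  | aacbbc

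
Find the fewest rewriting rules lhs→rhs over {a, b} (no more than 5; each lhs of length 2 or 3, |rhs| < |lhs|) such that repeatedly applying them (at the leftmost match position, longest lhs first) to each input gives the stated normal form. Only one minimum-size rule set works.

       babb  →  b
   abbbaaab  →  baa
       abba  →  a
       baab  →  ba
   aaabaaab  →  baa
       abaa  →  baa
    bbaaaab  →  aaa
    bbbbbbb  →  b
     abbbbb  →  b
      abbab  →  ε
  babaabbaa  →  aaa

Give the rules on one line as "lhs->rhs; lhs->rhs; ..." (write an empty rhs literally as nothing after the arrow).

ab->; aba->ba; abb->; bb->

  | babb => b
  | abbbaaab => baaab => baa
  | abba => a
  | baab => ba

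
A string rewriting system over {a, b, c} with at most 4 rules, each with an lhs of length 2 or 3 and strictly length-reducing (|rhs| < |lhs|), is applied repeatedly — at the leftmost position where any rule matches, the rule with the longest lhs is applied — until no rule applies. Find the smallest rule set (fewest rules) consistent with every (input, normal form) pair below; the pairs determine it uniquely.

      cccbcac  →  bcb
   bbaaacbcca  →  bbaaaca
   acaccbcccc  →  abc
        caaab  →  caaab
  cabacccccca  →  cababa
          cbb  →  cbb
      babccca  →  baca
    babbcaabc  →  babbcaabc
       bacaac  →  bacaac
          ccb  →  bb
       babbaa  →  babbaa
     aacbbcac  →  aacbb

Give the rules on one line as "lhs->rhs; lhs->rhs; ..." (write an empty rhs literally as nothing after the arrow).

  | cccbcac => bcbcac => bcb
  | bbaaacbcca => bbaaaca
  | acaccbcccc => acbcccc => accc => abc
  | caaab

bcc->; cac->; cc->b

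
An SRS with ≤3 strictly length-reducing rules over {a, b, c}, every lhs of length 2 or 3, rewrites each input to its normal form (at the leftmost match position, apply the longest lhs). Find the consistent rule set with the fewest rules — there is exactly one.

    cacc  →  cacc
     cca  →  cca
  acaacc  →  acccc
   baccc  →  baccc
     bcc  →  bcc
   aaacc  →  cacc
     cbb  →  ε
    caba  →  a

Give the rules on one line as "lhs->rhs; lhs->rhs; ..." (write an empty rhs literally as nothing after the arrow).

aa->c; cab->; cbb->

  | cacc
  | cca
  | acaacc => acccc
  | baccc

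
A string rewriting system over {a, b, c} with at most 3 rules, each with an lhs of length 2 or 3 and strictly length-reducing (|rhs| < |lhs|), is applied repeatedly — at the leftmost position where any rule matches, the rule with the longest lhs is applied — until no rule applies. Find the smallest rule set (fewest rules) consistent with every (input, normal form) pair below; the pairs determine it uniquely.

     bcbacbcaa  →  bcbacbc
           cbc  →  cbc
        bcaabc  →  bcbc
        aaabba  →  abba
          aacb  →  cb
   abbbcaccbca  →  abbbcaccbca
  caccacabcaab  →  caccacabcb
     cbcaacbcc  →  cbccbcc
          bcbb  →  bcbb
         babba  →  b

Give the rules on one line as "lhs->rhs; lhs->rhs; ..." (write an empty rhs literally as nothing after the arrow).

  | bcbacbcaa => bcbacbc
  | cbc
  | bcaabc => bcbc
  | aaabba => abba

aa->; bab->ba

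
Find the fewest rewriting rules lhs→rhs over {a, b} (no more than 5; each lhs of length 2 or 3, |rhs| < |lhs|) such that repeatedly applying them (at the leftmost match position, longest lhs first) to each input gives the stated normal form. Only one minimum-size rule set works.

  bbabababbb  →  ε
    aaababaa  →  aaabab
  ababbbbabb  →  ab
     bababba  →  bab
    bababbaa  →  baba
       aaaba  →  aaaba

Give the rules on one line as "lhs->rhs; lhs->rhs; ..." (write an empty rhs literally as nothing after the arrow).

  | bbabababbb => bbababbb => bbabbb => bbbb => bb => ε
  | aaababaa => aaabab
  | ababbbbabb => ababbabb => abaabb => abbb => ab
  | bababba => babaa => bab

abb->a; baa->b; bb->; bba->b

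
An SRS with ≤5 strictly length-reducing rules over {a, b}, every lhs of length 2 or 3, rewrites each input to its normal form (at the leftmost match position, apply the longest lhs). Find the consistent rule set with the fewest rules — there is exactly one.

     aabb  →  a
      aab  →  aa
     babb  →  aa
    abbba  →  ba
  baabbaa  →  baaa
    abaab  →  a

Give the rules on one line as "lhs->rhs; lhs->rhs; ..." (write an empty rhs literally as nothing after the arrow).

ab->a; aba->; abb->; bab->aa

  | aabb => a
  | aab => aa
  | babb => aab => aa
  | abbba => ba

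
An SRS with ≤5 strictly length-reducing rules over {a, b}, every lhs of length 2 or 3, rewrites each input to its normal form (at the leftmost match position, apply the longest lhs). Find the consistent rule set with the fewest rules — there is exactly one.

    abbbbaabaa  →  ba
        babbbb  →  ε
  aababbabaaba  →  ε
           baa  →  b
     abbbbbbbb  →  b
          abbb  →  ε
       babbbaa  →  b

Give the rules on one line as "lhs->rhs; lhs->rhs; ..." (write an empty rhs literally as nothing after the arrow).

aa->; aab->a; ab->; bb->

  | abbbbaabaa => bbbaabaa => baabaa => baaa => ba
  | babbbb => bbbb => bb => ε
  | aababbabaaba => aabbabaaba => ababaaba => abaaba => aaba => aa => ε
  | baa => b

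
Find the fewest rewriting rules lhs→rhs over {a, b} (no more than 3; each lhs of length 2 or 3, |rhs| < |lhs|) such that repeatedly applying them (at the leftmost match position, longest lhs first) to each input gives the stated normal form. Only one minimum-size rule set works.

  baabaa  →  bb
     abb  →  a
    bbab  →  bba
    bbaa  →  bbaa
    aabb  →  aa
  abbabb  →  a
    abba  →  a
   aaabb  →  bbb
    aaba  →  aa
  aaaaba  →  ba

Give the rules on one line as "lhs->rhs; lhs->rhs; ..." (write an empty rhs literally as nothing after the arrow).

aaa->b; ab->a; aba->a

  | baabaa => baaa => bb
  | abb => ab => a
  | bbab => bba
  | bbaa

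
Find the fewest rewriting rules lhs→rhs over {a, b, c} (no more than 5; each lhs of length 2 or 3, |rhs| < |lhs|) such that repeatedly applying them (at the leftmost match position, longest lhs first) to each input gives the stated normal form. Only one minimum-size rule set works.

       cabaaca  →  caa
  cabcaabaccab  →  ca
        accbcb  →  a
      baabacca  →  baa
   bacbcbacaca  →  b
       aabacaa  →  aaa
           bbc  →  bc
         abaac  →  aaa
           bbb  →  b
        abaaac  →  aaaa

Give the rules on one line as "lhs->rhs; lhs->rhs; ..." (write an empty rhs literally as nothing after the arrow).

ab->a; ac->a; aca->; bb->b

  | cabaaca => caaaca => caa
  | cabcaabaccab => cacaabaccab => cabaccab => caaccab => caacab => cab => ca
  | accbcb => acbcb => abcb => acb => ab => a
  | baabacca => baaacca => baaaca => baa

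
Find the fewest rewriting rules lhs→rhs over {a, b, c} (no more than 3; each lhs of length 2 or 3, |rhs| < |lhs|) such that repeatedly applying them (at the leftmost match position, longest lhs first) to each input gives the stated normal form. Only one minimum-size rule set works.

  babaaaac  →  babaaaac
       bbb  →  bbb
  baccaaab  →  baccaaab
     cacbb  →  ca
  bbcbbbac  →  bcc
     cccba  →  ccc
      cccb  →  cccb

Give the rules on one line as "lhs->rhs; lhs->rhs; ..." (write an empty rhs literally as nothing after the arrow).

  | babaaaac
  | bbb
  | baccaaab
  | cacbb => ca

bba->c; cba->c; cbb->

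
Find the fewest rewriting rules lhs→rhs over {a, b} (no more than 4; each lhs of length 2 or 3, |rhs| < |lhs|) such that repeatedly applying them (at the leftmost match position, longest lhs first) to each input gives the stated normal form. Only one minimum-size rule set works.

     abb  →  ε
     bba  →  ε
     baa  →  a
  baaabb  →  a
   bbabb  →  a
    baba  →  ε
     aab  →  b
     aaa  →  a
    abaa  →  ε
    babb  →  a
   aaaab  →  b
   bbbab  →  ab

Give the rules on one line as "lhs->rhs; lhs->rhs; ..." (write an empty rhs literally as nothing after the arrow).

  | abb => aa => ε
  | bba => aa => ε
  | baa => a
  | baaabb => aabb => bb => a

aa->; ba->; bb->a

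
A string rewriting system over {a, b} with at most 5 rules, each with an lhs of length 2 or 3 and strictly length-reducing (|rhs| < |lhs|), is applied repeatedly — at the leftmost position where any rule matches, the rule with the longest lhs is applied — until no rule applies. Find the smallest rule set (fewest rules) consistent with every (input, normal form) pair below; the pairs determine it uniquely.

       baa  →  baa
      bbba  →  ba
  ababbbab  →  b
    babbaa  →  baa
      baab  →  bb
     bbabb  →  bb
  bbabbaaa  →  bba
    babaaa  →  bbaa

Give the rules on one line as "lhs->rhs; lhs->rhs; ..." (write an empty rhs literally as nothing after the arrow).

  | baa
  | bbba => ba
  | ababbbab => bbbbab => bbab => bbb => b
  | babbaa => bbbaa => baa

aaa->a; ab->b; aba->b; bbb->b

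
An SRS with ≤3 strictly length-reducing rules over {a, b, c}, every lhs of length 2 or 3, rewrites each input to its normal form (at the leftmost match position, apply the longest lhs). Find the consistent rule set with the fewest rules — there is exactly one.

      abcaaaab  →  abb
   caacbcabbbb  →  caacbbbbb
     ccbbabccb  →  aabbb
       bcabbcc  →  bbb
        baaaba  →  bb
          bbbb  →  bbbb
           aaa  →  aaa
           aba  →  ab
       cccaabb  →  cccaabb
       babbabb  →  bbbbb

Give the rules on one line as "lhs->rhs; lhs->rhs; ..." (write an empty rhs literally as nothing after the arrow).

  | abcaaaab => abaaaab => abaaab => abaab => abab => abb
  | caacbcabbbb => caacbabbbb => caacbbbbb
  | ccbbabccb => aababccb => aabbccb => aabbcb => aabbb
  | bcabbcc => babbcc => bbbcc => bbbc => bbb

ba->b; bc->b; ccb->aa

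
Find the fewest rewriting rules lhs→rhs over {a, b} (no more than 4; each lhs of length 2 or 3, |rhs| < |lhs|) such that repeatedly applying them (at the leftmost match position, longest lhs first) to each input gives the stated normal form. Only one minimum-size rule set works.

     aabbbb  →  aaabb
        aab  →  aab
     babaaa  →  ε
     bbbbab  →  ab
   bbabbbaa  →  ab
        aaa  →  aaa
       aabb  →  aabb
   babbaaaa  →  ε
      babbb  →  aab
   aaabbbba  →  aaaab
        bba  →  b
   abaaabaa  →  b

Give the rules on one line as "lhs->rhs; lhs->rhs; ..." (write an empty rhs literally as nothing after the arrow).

aba->bb; ba->; bab->ab; bbb->ab

  | aabbbb => aaabb
  | aab
  | babaaa => abaaa => bbaa => ba => ε
  | bbbbab => abbab => abab => bbb => ab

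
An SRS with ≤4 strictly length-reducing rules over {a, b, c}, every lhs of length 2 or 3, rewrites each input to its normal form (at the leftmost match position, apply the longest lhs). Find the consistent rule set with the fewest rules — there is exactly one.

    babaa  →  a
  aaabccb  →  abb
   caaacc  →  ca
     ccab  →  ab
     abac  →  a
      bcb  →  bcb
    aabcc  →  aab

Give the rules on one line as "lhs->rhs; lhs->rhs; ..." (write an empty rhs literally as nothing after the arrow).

aaa->a; ba->c; cc->

  | babaa => cbaa => cca => a
  | aaabccb => abccb => abb
  | caaacc => cacc => ca
  | ccab => ab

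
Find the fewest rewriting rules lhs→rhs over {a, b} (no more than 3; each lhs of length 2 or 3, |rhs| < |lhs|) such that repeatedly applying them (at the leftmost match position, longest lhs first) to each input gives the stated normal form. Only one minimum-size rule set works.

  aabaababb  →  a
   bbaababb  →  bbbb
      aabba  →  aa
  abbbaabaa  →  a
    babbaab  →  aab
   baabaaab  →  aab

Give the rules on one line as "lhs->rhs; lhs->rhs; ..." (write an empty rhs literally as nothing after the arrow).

aaa->bb; abb->; ba->a

  | aabaababb => aaaababb => bbababb => bababb => ababb => aabb => a
  | bbaababb => baababb => aababb => aaabb => bbbb
  | aabba => aa
  | abbbaabaa => baabaa => aabaa => aaaa => bba => ba => a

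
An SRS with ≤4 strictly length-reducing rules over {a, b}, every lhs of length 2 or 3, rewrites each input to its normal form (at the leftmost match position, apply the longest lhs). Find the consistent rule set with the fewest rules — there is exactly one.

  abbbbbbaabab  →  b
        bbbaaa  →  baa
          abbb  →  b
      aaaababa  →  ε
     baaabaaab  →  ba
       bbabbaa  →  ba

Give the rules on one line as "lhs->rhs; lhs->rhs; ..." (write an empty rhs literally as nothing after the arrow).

ab->; aba->ba; bb->b; bba->ab

  | abbbbbbaabab => bbbbbaabab => bbbbaabab => bbbaabab => bbaabab => ababab => babab => bbab => abb => b
  | bbbaaa => bbaaa => abaa => baa
  | abbb => bb => b
  | aaaababa => aaababa => aababa => ababa => baba => bba => ab => ε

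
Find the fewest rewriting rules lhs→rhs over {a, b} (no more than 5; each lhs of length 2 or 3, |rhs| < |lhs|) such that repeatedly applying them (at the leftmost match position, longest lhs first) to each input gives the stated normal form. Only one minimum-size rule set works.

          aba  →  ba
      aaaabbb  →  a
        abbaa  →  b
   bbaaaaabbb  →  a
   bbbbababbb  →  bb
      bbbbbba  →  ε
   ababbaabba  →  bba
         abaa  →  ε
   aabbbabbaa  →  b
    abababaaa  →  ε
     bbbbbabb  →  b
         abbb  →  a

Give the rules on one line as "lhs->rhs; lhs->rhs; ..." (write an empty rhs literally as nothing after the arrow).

aa->; ab->b; baa->; bbb->a

  | aba => ba
  | aaaabbb => aabbb => bbb => a
  | abbaa => bbaa => b
  | bbaaaaabbb => baaabbb => abbb => bbb => a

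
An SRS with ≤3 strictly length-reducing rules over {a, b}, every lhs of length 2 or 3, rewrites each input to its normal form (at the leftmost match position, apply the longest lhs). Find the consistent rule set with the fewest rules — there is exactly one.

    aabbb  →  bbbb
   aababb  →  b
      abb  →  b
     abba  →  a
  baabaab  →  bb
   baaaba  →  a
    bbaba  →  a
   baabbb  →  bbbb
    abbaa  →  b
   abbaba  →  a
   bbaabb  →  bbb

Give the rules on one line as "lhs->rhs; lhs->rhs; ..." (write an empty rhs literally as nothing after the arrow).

  | aabbb => bbbb
  | aababb => bbabb => babb => abb => b
  | abb => b
  | abba => ba => a

aa->b; ab->; ba->a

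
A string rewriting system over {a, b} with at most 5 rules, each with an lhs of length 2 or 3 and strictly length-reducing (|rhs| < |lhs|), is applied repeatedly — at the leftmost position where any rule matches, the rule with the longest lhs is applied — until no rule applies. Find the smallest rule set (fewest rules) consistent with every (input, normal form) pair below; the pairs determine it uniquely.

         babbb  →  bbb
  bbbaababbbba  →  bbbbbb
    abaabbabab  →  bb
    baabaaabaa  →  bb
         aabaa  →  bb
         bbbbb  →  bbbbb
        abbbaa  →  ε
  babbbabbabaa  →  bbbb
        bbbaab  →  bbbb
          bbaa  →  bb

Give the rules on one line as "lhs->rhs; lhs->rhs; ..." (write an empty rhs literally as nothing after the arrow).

  | babbb => bbb
  | bbbaababbbba => bbbbabbbba => bbbbbbba => bbbbbb
  | abaabbabab => aaabbabab => babbabab => bbabab => bbab => bb
  | baabaaabaa => bbaaabaa => bbabaa => bbaa => bb

aa->b; ab->a; ba->; baa->b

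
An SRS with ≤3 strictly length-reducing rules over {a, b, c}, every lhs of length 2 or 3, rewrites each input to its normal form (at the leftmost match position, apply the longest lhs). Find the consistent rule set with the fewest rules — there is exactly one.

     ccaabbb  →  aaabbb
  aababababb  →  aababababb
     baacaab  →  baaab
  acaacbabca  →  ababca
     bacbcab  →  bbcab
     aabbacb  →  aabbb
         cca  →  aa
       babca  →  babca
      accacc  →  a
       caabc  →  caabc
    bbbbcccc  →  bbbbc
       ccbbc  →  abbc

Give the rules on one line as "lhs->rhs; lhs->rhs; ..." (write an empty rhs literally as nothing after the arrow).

  | ccaabbb => aaabbb
  | aababababb
  | baacaab => baaab
  | acaacbabca => aacbabca => ababca

ac->; cc->a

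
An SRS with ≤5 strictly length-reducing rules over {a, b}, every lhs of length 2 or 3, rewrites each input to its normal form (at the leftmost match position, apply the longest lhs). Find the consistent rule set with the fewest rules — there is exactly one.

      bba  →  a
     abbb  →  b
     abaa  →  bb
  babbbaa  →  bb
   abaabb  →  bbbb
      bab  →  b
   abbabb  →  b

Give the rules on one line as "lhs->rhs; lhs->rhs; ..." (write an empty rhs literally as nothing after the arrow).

  | bba => ba => a
  | abbb => abb => ab => b
  | abaa => baa => bb
  | babbbaa => abbbaa => abbaa => abaa => baa => bb

ab->b; abb->ab; ba->a; baa->bb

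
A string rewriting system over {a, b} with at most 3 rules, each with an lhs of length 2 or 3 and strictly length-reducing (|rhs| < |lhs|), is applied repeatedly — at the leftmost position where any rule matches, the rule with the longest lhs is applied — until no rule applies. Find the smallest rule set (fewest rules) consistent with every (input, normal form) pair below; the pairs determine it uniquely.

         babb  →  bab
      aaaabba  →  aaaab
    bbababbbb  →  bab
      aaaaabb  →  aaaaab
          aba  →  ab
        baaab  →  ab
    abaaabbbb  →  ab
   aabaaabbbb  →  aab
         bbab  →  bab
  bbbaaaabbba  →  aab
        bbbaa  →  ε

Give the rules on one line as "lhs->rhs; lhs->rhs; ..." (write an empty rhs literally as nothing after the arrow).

aba->ab; baa->; bb->b

  | babb => bab
  | aaaabba => aaaaba => aaaab
  | bbababbbb => bababbbb => babbbbb => babbbb => babbb => babb => bab
  | aaaaabb => aaaaab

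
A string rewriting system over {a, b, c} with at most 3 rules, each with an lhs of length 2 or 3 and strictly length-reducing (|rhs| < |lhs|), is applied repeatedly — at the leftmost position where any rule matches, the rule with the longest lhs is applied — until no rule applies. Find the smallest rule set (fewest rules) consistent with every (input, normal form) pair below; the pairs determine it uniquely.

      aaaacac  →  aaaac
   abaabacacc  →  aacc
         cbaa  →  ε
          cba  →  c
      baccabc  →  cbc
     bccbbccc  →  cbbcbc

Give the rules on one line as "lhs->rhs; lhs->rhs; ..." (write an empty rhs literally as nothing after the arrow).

  | aaaacac => aaaac
  | abaabacacc => aabacacc => aacacc => aacc
  | cbaa => ca => ε
  | cba => c

ba->; bcc->cb; ca->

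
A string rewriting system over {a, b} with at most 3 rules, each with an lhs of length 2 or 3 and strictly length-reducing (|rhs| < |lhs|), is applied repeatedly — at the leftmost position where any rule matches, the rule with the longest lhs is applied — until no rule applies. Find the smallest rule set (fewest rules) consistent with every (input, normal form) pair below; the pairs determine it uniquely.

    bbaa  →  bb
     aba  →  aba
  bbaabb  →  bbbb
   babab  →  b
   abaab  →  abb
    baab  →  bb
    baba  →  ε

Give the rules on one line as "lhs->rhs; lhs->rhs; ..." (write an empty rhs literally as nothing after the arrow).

  | bbaa => bb
  | aba
  | bbaabb => bbbb
  | babab => aab => b

aa->; bab->a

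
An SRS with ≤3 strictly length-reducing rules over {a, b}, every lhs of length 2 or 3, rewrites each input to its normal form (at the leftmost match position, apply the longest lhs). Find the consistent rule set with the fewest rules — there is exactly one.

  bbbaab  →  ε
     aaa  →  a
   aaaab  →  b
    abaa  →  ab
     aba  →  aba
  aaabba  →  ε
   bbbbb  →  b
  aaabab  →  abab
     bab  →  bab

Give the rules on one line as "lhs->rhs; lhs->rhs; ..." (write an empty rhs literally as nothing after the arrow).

aa->; bb->

  | bbbaab => baab => bb => ε
  | aaa => a
  | aaaab => aab => b
  | abaa => ab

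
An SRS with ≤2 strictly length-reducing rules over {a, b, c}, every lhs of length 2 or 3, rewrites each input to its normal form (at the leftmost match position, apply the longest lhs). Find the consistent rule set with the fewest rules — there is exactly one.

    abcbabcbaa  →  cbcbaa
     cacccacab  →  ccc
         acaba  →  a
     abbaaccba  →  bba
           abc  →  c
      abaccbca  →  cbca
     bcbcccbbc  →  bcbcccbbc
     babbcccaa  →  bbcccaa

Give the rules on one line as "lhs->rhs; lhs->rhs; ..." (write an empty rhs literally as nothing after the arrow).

ab->; ac->

  | abcbabcbaa => cbabcbaa => cbcbaa
  | cacccacab => cccacab => cccab => ccc
  | acaba => aba => a
  | abbaaccba => baaccba => bacba => bba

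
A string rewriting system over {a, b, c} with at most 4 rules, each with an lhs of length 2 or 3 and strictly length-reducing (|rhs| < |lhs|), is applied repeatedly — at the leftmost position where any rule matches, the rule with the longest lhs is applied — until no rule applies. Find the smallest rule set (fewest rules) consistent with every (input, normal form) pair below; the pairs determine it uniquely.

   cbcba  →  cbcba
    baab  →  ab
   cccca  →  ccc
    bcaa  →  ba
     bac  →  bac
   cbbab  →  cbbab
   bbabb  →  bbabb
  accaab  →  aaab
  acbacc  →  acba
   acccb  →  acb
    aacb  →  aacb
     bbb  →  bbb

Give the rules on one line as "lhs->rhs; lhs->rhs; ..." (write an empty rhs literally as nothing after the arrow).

  | cbcba
  | baab => ab
  | cccca => ccc
  | bcaa => ba

acc->a; baa->a; ca->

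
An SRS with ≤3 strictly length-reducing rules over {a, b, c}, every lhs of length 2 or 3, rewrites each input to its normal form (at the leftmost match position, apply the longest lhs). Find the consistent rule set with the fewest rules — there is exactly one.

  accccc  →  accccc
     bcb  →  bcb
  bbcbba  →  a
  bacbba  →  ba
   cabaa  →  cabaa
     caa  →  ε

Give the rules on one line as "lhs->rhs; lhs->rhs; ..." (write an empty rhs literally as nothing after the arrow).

  | accccc
  | bcb
  | bbcbba => acbba => acaa => a
  | bacbba => bacaa => ba

bb->a; caa->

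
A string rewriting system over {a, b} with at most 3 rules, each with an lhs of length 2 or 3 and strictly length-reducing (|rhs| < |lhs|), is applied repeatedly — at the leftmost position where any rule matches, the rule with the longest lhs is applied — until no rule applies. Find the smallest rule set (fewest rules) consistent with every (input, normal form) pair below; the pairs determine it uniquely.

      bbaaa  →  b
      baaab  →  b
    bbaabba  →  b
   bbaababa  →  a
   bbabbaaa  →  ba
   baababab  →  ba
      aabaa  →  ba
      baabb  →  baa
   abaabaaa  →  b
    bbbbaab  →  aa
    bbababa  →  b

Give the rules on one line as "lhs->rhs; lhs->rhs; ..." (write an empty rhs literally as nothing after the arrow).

  | bbaaa => aaa => b
  | baaab => bbb => b
  | bbaabba => aabba => aaba => aaa => b
  | bbaababa => aababa => aaaba => bba => a

aaa->b; ab->a; bb->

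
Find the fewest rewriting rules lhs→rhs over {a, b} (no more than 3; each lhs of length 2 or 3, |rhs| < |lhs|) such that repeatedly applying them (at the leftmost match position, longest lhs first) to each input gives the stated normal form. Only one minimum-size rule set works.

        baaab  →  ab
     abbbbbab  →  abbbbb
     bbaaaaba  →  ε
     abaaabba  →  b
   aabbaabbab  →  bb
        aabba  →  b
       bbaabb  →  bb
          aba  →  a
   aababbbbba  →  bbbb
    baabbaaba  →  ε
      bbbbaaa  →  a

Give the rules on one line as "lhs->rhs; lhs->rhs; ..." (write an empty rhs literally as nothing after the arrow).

aa->; ba->; baa->aa

  | baaab => aaab => ab
  | abbbbbab => abbbbb
  | bbaaaaba => baaaaba => aaaaba => aaba => ba => ε
  | abaaabba => aaaabba => aabba => bba => b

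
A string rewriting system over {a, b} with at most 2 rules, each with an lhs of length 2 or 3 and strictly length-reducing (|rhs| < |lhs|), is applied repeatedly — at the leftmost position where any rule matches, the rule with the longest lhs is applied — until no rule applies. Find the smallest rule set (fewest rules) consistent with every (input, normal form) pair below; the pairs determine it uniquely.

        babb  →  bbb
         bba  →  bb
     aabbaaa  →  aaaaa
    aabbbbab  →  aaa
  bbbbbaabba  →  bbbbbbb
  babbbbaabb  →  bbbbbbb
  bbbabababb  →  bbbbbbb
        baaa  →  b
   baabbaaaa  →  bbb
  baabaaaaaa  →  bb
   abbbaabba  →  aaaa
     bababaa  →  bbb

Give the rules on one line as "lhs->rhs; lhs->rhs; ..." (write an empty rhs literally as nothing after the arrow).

ab->a; ba->b

  | babb => bbb
  | bba => bb
  | aabbaaa => aabaaa => aaaaa
  | aabbbbab => aabbbab => aabbab => aabab => aaab => aaa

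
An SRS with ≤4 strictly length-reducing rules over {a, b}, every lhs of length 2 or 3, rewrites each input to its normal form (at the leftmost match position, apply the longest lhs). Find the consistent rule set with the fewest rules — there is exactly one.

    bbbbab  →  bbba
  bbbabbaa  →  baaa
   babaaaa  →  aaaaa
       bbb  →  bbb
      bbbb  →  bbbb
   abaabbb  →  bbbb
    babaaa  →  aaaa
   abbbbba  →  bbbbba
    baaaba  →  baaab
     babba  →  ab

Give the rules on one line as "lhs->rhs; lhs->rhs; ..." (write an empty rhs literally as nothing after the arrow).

aba->ab; abb->bb; bab->a

  | bbbbab => bbba
  | bbbabbaa => bbabaa => baaa
  | babaaaa => aaaaa
  | bbb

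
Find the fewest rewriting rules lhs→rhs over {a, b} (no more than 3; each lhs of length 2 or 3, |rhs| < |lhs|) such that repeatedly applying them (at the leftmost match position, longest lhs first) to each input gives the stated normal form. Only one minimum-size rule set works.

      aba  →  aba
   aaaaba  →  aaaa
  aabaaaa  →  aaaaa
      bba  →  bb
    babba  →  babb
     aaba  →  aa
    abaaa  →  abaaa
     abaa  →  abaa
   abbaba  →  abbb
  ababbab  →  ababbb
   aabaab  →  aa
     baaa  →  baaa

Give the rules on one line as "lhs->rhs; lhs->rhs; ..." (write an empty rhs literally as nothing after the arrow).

  | aba
  | aaaaba => aaaa
  | aabaaaa => aaaaa
  | bba => bb

aab->a; bba->bb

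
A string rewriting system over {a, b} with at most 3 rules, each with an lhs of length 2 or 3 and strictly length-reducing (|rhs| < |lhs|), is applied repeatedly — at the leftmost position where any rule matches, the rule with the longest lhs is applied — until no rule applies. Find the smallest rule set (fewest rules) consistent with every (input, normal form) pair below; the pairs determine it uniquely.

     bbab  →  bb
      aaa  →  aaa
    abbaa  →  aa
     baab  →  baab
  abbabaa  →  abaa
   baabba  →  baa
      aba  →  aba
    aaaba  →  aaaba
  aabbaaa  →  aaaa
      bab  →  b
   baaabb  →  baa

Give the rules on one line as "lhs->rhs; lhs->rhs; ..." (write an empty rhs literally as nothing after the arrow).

  | bbab => bb
  | aaa
  | abbaa => aa
  | baab

abb->; bab->b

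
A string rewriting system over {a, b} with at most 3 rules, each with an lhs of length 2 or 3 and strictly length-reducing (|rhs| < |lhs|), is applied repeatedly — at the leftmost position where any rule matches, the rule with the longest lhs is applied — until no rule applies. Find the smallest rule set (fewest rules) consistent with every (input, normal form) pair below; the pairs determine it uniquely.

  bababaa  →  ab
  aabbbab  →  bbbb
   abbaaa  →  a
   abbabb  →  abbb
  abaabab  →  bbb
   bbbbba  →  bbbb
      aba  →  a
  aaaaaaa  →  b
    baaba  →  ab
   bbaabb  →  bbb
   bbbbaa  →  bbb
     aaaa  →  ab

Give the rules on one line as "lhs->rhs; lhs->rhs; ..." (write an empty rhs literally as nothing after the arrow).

  | bababaa => babaa => baa => ab
  | aabbbab => bbbbab => bbbb
  | abbaaa => ababa => aba => a
  | abbabb => abbb

aa->b; ba->; baa->ab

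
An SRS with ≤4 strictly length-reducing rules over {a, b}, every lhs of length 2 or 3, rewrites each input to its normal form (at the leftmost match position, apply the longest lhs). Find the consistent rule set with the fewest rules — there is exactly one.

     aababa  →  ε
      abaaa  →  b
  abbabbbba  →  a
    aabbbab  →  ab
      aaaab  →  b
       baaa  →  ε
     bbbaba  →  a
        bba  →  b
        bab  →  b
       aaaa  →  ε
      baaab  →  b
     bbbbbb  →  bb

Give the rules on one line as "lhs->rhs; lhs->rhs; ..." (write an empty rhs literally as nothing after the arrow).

  | aababa => baba => ba => ε
  | abaaa => aaa => b
  | abbabbbba => abbbbba => aabbba => bbba => aba => a
  | aabbbab => bbbab => abab => ab

aa->; aaa->b; ba->; bbb->ab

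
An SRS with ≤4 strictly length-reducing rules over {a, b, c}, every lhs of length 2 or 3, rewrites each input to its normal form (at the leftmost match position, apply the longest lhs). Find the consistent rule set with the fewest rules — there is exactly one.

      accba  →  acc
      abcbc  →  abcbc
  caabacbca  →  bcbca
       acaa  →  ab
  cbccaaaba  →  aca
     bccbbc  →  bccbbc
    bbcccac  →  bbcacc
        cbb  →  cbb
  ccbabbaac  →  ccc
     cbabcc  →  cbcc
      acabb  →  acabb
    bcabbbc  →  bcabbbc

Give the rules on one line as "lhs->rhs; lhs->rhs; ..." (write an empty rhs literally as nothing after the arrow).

  | accba => acc
  | abcbc
  | caabacbca => bbacbca => bcbca
  | acaa => ab

ba->; caa->b; cca->ac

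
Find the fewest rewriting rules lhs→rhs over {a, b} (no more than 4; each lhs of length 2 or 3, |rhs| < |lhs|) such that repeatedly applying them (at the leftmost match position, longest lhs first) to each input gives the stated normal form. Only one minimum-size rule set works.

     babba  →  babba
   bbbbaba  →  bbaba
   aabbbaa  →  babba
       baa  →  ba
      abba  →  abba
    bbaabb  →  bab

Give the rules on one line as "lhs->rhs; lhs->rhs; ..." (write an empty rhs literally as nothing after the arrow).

  | babba
  | bbbbaba => bbaba
  | aabbbaa => babbaa => babba
  | baa => ba

aa->a; aab->ba; bbb->b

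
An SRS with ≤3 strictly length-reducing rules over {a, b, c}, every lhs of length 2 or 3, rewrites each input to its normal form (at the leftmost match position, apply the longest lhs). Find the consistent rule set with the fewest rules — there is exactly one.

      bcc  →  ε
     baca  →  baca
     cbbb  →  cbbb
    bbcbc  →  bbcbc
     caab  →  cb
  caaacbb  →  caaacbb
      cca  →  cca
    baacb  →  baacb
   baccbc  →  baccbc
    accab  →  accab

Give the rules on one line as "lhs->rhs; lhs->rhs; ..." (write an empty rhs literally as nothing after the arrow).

aab->b; bcc->

  | bcc => ε
  | baca
  | cbbb
  | bbcbc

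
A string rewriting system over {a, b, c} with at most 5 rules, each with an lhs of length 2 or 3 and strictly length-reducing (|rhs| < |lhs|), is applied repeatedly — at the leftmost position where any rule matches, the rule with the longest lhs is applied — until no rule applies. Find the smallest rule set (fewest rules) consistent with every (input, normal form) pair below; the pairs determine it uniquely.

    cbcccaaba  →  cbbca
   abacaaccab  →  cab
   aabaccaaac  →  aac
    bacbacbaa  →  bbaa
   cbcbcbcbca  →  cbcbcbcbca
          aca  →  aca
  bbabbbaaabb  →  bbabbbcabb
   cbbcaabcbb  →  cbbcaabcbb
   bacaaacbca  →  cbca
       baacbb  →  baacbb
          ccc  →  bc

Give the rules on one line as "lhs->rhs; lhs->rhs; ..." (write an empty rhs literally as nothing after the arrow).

  | cbcccaaba => cbbcaaba => cbbca
  | abacaaccab => caaccab => caabab => cab
  | aabaccaaac => accaaac => abaaac => aac
  | bacbacbaa => cbacbaa => ccbaa => bbaa

aaa->ca; aba->; bac->c; cc->b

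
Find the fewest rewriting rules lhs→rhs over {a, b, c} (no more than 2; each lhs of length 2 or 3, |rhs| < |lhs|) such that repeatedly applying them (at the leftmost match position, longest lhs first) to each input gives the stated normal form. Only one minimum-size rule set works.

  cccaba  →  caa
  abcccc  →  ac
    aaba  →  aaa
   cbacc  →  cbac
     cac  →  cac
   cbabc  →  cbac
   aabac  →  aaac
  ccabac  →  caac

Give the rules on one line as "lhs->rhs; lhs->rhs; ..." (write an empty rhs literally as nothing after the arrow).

  | cccaba => ccaba => caba => caa
  | abcccc => acccc => accc => acc => ac
  | aaba => aaa
  | cbacc => cbac

ab->a; cc->c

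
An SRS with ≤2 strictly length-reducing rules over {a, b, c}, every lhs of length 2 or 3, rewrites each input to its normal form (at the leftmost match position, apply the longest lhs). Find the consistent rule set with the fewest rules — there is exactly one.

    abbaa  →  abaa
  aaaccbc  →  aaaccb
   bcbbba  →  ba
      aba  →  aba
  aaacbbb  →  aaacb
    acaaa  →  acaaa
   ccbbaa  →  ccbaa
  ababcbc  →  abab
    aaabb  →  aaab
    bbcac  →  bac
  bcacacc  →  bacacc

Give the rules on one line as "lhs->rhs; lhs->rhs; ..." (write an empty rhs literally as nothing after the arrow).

  | abbaa => abaa
  | aaaccbc => aaaccb
  | bcbbba => bbbba => bbba => bba => ba
  | aba

bb->b; bc->b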